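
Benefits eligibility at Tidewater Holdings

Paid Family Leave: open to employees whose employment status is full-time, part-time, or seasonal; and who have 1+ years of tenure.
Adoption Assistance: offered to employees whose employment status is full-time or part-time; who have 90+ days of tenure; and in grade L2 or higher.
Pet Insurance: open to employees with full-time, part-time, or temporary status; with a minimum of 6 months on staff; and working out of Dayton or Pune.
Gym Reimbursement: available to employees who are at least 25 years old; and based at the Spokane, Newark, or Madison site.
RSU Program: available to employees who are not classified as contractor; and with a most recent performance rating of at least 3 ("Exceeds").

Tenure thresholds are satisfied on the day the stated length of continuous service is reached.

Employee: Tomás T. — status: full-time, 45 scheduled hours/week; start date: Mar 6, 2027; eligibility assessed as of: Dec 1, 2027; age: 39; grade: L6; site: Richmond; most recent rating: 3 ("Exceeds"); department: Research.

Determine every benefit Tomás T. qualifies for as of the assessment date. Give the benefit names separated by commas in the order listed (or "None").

Adoption Assistance, RSU Program

Service from Mar 6, 2027 to Dec 1, 2027: 270 days.
Paid Family Leave — status full-time ✓; service 270 days < 1 year (≈365 days) ✗ → not eligible.
Adoption Assistance — status full-time ✓; service 270 days ≥ 90 days ✓; grade L6 ≥ L2 ✓ → eligible.
Pet Insurance — status full-time ✓; service 270 days ≥ 6 months (≈180 days) ✓; site Richmond ✗ (not Dayton or Pune) → not eligible.
Gym Reimbursement — age 39 ≥ 25 ✓; site Richmond ✗ (not Spokane, Newark, or Madison) → not eligible.
RSU Program — status full-time ✓ (not excluded); rating 3 ≥ 3 ✓ → eligible.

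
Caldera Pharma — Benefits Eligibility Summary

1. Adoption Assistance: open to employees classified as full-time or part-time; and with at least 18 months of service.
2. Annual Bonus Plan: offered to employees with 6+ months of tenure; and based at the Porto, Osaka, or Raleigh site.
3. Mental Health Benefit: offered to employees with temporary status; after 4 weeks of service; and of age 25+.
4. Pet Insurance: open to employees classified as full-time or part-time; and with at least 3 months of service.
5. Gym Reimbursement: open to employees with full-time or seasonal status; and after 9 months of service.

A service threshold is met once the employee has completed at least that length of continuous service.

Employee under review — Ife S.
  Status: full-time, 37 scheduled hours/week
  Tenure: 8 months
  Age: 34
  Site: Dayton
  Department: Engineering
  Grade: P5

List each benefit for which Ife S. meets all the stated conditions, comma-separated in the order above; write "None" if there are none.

Pet Insurance

Adoption Assistance — status full-time ✓; service 8 months < 18 months ✗ → not eligible.
Annual Bonus Plan — service 8 months ≥ 6 months ✓; site Dayton ✗ (not Porto, Osaka, or Raleigh) → not eligible.
Mental Health Benefit — status full-time ✗ (requires temporary) → not eligible.
Pet Insurance — status full-time ✓; service 8 months ≥ 3 months ✓ → eligible.
Gym Reimbursement — status full-time ✓; service 8 months < 9 months ✗ → not eligible.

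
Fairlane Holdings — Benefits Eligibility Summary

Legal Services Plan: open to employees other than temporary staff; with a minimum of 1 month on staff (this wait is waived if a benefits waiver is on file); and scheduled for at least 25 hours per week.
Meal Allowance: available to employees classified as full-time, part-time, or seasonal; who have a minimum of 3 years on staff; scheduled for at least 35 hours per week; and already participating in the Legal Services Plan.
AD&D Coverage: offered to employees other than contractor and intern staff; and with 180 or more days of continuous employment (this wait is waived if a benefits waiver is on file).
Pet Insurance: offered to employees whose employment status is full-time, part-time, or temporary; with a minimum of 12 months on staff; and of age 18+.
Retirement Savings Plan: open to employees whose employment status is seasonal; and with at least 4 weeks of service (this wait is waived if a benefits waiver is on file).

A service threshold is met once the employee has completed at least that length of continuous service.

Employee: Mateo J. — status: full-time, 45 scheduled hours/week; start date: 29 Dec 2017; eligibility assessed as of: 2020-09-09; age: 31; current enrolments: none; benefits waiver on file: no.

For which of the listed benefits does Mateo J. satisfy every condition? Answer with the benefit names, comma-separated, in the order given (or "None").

Legal Services Plan, AD&D Coverage, Pet Insurance

Service from 29 Dec 2017 to 2020-09-09: 985 days.
Legal Services Plan — status full-time ✓ (not excluded); no waiver, service 985 days ≥ 1 month (≈30 days) ✓; 45 hrs/wk ≥ 25 ✓ → eligible.
Meal Allowance — status full-time ✓; service 985 days < 3 years (≈1095 days) ✗ → not eligible.
AD&D Coverage — status full-time ✓ (not excluded); no waiver, service 985 days ≥ 180 days ✓ → eligible.
Pet Insurance — status full-time ✓; service 985 days ≥ 12 months (≈360 days) ✓; age 31 ≥ 18 ✓ → eligible.
Retirement Savings Plan — status full-time ✗ (requires seasonal) → not eligible.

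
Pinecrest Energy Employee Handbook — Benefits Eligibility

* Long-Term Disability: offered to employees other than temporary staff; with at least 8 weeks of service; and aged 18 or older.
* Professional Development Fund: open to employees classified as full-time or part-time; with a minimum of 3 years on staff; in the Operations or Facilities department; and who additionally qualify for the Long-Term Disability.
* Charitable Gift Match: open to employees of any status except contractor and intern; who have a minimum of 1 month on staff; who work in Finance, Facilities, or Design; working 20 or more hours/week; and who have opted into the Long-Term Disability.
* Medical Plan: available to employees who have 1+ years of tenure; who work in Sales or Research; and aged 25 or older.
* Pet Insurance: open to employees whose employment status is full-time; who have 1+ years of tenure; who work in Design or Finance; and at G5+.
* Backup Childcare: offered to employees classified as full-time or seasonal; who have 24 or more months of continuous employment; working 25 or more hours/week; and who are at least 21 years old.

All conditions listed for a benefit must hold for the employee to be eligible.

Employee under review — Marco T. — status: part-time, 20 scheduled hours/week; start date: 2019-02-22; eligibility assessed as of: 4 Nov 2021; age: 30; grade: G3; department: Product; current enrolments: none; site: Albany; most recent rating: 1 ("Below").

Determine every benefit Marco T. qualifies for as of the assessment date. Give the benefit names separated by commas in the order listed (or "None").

Long-Term Disability

Service from 2019-02-22 to 4 Nov 2021: 986 days.
Long-Term Disability — status part-time ✓ (not excluded); service 986 days ≥ 8 weeks (≈56 days) ✓; age 30 ≥ 18 ✓ → eligible.
Professional Development Fund — status part-time ✓; service 986 days < 3 years (≈1095 days) ✗ → not eligible.
Charitable Gift Match — status part-time ✓ (not excluded); service 986 days ≥ 1 month (≈30 days) ✓; dept Product ✗ → not eligible.
Medical Plan — service 986 days ≥ 1 year (≈365 days) ✓; dept Product ✗ → not eligible.
Pet Insurance — status part-time ✗ (requires full-time) → not eligible.
Backup Childcare — status part-time ✗ (requires full-time or seasonal) → not eligible.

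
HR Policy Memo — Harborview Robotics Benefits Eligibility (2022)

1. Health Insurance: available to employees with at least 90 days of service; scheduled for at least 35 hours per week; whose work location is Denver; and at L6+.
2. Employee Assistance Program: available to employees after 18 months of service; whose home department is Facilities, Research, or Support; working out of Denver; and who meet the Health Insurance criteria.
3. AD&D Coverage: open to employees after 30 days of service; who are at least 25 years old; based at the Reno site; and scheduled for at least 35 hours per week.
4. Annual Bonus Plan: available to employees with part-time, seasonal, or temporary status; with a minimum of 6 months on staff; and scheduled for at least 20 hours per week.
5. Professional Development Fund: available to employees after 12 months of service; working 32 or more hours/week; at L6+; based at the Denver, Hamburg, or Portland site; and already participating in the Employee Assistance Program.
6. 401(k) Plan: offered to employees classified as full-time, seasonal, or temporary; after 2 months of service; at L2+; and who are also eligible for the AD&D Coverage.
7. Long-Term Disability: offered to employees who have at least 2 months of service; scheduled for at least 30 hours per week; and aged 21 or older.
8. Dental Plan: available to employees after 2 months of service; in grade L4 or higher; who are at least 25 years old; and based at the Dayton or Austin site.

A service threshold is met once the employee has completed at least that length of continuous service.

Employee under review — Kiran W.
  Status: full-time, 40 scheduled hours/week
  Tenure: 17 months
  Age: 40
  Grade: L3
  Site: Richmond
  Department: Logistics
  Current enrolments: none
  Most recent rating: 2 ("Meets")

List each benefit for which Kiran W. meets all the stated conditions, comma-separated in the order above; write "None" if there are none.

Health Insurance — service 17 months ≥ 90 days ✓; 40 hrs/wk ≥ 35 ✓; site Richmond ✗ (not Denver) → not eligible.
Employee Assistance Program — service 17 months < 18 months ✗ → not eligible.
AD&D Coverage — service 17 months ≥ 30 days ✓; age 40 ≥ 25 ✓; site Richmond ✗ (not Reno) → not eligible.
Annual Bonus Plan — status full-time ✗ (requires part-time, seasonal, or temporary) → not eligible.
Professional Development Fund — service 17 months ≥ 12 months ✓; 40 hrs/wk ≥ 32 ✓; grade L3 < L6 ✗ → not eligible.
401(k) Plan — status full-time ✓; service 17 months ≥ 2 months ✓; grade L3 ≥ L2 ✓; not eligible for AD&D Coverage ✗ → not eligible.
Long-Term Disability — service 17 months ≥ 2 months ✓; 40 hrs/wk ≥ 30 ✓; age 40 ≥ 21 ✓ → eligible.
Dental Plan — service 17 months ≥ 2 months ✓; grade L3 < L4 ✗ → not eligible.

Long-Term Disability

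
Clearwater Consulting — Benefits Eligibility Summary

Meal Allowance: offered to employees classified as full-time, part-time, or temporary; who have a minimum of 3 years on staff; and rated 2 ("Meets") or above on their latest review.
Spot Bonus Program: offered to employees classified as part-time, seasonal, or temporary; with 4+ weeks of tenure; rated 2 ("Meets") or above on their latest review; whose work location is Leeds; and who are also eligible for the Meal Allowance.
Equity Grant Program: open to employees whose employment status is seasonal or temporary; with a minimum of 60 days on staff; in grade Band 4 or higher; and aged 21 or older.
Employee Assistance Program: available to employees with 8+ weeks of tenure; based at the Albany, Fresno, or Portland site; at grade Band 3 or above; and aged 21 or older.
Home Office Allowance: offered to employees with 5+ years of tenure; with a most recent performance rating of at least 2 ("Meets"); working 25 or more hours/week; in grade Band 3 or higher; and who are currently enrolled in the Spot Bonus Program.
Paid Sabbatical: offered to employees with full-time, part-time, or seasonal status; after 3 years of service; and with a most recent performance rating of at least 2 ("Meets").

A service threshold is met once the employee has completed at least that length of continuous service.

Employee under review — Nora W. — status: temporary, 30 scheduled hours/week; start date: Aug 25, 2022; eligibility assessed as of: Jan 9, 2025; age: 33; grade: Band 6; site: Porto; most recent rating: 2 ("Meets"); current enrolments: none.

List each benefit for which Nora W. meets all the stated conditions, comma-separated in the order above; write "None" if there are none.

Service from Aug 25, 2022 to Jan 9, 2025: 868 days.
Meal Allowance — status temporary ✓; service 868 days < 3 years (≈1095 days) ✗ → not eligible.
Spot Bonus Program — status temporary ✓; service 868 days ≥ 4 weeks (≈28 days) ✓; rating 2 ≥ 2 ✓; site Porto ✗ (not Leeds) → not eligible.
Equity Grant Program — status temporary ✓; service 868 days ≥ 60 days ✓; grade Band 6 ≥ Band 4 ✓; age 33 ≥ 21 ✓ → eligible.
Employee Assistance Program — service 868 days ≥ 8 weeks (≈56 days) ✓; site Porto ✗ (not Albany, Fresno, or Portland) → not eligible.
Home Office Allowance — service 868 days < 5 years (≈1825 days) ✗ → not eligible.
Paid Sabbatical — status temporary ✗ (requires full-time, part-time, or seasonal) → not eligible.

Equity Grant Program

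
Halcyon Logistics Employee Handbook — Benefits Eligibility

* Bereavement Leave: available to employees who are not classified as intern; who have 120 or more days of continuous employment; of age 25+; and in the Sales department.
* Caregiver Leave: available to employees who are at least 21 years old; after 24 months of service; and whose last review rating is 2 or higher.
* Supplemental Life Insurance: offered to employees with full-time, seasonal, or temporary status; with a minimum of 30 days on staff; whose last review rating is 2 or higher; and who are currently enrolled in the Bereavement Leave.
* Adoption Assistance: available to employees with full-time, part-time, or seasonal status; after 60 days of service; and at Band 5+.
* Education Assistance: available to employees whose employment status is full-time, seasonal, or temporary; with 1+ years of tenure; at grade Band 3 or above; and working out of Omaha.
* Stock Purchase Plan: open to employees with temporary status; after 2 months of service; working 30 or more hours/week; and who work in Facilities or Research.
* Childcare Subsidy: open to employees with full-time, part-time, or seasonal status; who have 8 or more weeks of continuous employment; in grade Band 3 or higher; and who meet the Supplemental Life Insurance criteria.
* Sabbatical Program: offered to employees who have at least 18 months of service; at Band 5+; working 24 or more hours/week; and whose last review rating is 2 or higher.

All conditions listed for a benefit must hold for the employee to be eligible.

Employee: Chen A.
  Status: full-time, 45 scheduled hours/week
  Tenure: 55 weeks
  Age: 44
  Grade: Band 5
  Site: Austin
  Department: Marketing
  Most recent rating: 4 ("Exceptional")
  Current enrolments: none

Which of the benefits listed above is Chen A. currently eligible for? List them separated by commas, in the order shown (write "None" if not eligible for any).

Adoption Assistance

Bereavement Leave — status full-time ✓ (not excluded); service 55 weeks ≥ 120 days ✓; age 44 ≥ 25 ✓; dept Marketing ✗ → not eligible.
Caregiver Leave — age 44 ≥ 21 ✓; service 55 weeks < 24 months (≈720 days) ✗ → not eligible.
Supplemental Life Insurance — status full-time ✓; service 55 weeks ≥ 30 days ✓; rating 4 ≥ 2 ✓; not enrolled in Bereavement Leave ✗ → not eligible.
Adoption Assistance — status full-time ✓; service 55 weeks ≥ 60 days ✓; grade Band 5 ≥ Band 5 ✓ → eligible.
Education Assistance — status full-time ✓; service 55 weeks ≥ 1 year (≈365 days) ✓; grade Band 5 ≥ Band 3 ✓; site Austin ✗ (not Omaha) → not eligible.
Stock Purchase Plan — status full-time ✗ (requires temporary) → not eligible.
Childcare Subsidy — status full-time ✓; service 55 weeks ≥ 8 weeks ✓; grade Band 5 ≥ Band 3 ✓; not eligible for Supplemental Life Insurance ✗ → not eligible.
Sabbatical Program — service 55 weeks < 18 months (≈540 days) ✗ → not eligible.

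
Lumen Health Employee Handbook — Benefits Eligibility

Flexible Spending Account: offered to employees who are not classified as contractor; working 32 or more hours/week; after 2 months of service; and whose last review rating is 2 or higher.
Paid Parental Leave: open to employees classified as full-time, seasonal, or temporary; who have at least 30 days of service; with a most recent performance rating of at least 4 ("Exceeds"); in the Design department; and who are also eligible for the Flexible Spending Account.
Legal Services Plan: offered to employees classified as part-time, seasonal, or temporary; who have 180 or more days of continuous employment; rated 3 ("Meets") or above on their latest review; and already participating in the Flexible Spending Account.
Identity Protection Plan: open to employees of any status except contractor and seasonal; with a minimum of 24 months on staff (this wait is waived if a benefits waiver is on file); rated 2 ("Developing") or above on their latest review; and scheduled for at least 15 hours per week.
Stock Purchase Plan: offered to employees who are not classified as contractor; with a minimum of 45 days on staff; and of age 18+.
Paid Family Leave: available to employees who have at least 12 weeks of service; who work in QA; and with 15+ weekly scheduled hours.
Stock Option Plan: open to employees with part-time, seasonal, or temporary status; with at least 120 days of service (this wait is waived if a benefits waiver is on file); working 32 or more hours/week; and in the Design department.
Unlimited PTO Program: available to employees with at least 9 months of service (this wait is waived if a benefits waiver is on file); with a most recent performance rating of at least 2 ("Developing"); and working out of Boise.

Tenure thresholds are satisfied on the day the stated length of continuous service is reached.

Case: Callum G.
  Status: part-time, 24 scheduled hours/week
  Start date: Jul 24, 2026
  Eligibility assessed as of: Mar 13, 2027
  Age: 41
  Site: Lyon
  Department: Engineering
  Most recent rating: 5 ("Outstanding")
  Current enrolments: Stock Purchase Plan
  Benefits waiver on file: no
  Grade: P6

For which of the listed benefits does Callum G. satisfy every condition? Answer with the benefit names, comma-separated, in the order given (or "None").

Stock Purchase Plan

Service from Jul 24, 2026 to Mar 13, 2027: 232 days.
Flexible Spending Account — status part-time ✓ (not excluded); 24 hrs/wk < 32 ✗ → not eligible.
Paid Parental Leave — status part-time ✗ (requires full-time, seasonal, or temporary) → not eligible.
Legal Services Plan — status part-time ✓; service 232 days ≥ 180 days ✓; rating 5 ≥ 3 ✓; not enrolled in Flexible Spending Account ✗ → not eligible.
Identity Protection Plan — status part-time ✓ (not excluded); no waiver, service 232 days < 24 months (≈720 days) ✗ → not eligible.
Stock Purchase Plan — status part-time ✓ (not excluded); service 232 days ≥ 45 days ✓; age 41 ≥ 18 ✓ → eligible.
Paid Family Leave — service 232 days ≥ 12 weeks (≈84 days) ✓; dept Engineering ✗ → not eligible.
Stock Option Plan — status part-time ✓; no waiver, service 232 days ≥ 120 days ✓; 24 hrs/wk < 32 ✗ → not eligible.
Unlimited PTO Program — no waiver, service 232 days < 9 months (≈270 days) ✗ → not eligible.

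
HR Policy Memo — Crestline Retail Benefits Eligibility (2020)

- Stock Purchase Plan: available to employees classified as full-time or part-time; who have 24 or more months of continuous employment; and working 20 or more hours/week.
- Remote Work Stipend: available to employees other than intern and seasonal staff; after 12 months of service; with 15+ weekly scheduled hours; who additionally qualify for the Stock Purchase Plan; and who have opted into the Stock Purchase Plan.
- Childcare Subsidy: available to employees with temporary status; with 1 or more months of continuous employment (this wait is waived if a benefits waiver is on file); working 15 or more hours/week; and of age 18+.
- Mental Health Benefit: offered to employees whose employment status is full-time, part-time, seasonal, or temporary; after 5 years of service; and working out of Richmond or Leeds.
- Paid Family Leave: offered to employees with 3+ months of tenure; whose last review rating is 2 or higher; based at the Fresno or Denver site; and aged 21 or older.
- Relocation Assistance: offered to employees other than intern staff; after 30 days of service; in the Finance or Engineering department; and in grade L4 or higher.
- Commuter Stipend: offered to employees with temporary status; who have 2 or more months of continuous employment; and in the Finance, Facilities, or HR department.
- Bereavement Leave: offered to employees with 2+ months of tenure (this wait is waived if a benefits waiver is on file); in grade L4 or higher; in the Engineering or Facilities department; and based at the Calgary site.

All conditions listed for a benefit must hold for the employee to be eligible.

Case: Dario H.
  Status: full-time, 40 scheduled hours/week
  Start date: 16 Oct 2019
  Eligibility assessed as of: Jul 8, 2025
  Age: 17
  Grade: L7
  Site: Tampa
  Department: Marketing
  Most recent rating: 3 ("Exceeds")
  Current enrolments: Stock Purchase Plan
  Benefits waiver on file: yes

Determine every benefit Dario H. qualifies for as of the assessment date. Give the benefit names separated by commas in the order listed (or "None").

Stock Purchase Plan, Remote Work Stipend

Service from 16 Oct 2019 to Jul 8, 2025: 2092 days.
Stock Purchase Plan — status full-time ✓; service 2092 days ≥ 24 months (≈720 days) ✓; 40 hrs/wk ≥ 20 ✓ → eligible.
Remote Work Stipend — status full-time ✓ (not excluded); service 2092 days ≥ 12 months (≈360 days) ✓; 40 hrs/wk ≥ 15 ✓; eligible for Stock Purchase Plan ✓; enrolled in Stock Purchase Plan ✓ → eligible.
Childcare Subsidy — status full-time ✗ (requires temporary) → not eligible.
Mental Health Benefit — status full-time ✓; service 2092 days ≥ 5 years (≈1825 days) ✓; site Tampa ✗ (not Richmond or Leeds) → not eligible.
Paid Family Leave — service 2092 days ≥ 3 months (≈90 days) ✓; rating 3 ≥ 2 ✓; site Tampa ✗ (not Fresno or Denver) → not eligible.
Relocation Assistance — status full-time ✓ (not excluded); service 2092 days ≥ 30 days ✓; dept Marketing ✗ → not eligible.
Commuter Stipend — status full-time ✗ (requires temporary) → not eligible.
Bereavement Leave — benefits waiver on file ✓; grade L7 ≥ L4 ✓; dept Marketing ✗ → not eligible.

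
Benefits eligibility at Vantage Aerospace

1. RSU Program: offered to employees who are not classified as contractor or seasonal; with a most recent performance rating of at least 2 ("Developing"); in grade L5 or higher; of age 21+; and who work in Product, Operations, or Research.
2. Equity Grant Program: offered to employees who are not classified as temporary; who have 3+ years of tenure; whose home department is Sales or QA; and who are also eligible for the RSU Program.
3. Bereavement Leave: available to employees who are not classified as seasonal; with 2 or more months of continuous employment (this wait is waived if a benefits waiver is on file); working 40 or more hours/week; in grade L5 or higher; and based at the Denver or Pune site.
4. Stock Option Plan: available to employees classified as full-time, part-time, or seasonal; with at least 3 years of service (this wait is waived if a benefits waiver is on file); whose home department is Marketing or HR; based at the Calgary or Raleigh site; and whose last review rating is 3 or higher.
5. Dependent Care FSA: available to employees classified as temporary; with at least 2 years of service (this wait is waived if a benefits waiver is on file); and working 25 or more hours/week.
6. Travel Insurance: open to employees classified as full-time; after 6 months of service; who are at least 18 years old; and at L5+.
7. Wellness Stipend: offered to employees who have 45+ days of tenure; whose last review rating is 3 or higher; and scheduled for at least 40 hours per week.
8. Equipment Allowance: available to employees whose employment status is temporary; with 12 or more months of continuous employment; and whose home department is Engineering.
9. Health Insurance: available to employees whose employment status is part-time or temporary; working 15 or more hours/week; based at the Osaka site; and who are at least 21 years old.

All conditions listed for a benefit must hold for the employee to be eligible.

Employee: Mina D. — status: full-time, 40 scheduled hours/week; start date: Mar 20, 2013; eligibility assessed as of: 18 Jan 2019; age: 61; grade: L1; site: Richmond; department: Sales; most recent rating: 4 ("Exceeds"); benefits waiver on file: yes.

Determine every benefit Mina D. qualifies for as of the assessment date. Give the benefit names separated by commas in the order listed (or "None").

Service from Mar 20, 2013 to 18 Jan 2019: 2130 days.
RSU Program — status full-time ✓ (not excluded); rating 4 ≥ 2 ✓; grade L1 < L5 ✗ → not eligible.
Equity Grant Program — status full-time ✓ (not excluded); service 2130 days ≥ 3 years (≈1095 days) ✓; dept Sales ✓; not eligible for RSU Program ✗ → not eligible.
Bereavement Leave — status full-time ✓ (not excluded); benefits waiver on file ✓; 40 hrs/wk ≥ 40 ✓; grade L1 < L5 ✗ → not eligible.
Stock Option Plan — status full-time ✓; benefits waiver on file ✓; dept Sales ✗ → not eligible.
Dependent Care FSA — status full-time ✗ (requires temporary) → not eligible.
Travel Insurance — status full-time ✓; service 2130 days ≥ 6 months (≈180 days) ✓; age 61 ≥ 18 ✓; grade L1 < L5 ✗ → not eligible.
Wellness Stipend — service 2130 days ≥ 45 days ✓; rating 4 ≥ 3 ✓; 40 hrs/wk ≥ 40 ✓ → eligible.
Equipment Allowance — status full-time ✗ (requires temporary) → not eligible.
Health Insurance — status full-time ✗ (requires part-time or temporary) → not eligible.

Wellness Stipend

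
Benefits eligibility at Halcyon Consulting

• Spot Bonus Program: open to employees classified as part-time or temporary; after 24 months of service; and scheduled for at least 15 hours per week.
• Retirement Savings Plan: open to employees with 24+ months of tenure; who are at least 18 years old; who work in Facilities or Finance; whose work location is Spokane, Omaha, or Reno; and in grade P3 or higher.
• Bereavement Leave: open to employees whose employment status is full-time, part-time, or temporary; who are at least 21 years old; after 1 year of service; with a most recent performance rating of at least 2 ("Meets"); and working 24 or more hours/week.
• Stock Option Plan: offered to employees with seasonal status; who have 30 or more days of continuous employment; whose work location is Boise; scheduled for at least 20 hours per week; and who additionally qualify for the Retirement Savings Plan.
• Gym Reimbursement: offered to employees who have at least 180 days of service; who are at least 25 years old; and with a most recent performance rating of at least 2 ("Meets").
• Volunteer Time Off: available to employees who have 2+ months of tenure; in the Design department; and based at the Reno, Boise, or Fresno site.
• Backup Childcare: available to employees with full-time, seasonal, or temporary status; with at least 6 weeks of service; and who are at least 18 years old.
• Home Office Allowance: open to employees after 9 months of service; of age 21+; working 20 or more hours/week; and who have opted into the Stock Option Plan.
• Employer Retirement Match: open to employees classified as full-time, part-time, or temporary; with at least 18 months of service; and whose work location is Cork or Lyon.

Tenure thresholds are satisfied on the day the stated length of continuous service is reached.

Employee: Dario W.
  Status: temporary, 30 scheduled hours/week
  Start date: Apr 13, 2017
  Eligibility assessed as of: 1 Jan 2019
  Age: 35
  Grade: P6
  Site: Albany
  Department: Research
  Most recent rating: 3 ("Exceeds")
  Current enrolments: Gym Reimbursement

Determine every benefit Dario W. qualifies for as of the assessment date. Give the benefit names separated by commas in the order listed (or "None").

Service from Apr 13, 2017 to 1 Jan 2019: 628 days.
Spot Bonus Program — status temporary ✓; service 628 days < 24 months (≈720 days) ✗ → not eligible.
Retirement Savings Plan — service 628 days < 24 months (≈720 days) ✗ → not eligible.
Bereavement Leave — status temporary ✓; age 35 ≥ 21 ✓; service 628 days ≥ 1 year (≈365 days) ✓; rating 3 ≥ 2 ✓; 30 hrs/wk ≥ 24 ✓ → eligible.
Stock Option Plan — status temporary ✗ (requires seasonal) → not eligible.
Gym Reimbursement — service 628 days ≥ 180 days ✓; age 35 ≥ 25 ✓; rating 3 ≥ 2 ✓ → eligible.
Volunteer Time Off — service 628 days ≥ 2 months (≈60 days) ✓; dept Research ✗ → not eligible.
Backup Childcare — status temporary ✓; service 628 days ≥ 6 weeks (≈42 days) ✓; age 35 ≥ 18 ✓ → eligible.
Home Office Allowance — service 628 days ≥ 9 months (≈270 days) ✓; age 35 ≥ 21 ✓; 30 hrs/wk ≥ 20 ✓; not enrolled in Stock Option Plan ✗ → not eligible.
Employer Retirement Match — status temporary ✓; service 628 days ≥ 18 months (≈540 days) ✓; site Albany ✗ (not Cork or Lyon) → not eligible.

Bereavement Leave, Gym Reimbursement, Backup Childcare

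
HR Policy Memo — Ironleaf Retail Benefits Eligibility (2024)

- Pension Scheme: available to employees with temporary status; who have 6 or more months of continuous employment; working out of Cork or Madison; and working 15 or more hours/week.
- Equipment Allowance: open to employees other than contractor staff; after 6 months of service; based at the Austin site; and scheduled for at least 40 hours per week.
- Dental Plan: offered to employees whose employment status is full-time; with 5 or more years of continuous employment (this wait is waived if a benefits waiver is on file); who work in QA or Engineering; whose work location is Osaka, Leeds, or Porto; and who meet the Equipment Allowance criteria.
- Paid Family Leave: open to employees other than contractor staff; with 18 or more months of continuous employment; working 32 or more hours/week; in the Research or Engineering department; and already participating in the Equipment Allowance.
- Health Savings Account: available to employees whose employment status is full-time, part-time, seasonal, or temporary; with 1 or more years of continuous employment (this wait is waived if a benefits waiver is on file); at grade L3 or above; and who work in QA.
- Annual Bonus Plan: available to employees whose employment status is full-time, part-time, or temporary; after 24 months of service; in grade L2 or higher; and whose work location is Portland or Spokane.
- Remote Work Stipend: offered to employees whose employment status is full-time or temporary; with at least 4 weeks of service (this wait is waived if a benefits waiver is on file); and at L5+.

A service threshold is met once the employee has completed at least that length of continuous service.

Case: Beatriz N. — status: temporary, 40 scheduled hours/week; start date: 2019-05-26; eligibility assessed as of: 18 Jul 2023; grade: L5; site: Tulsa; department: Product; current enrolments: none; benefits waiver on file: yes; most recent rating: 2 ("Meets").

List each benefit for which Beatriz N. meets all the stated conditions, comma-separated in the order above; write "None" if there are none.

Service from 2019-05-26 to 18 Jul 2023: 1514 days.
Pension Scheme — status temporary ✓; service 1514 days ≥ 6 months (≈180 days) ✓; site Tulsa ✗ (not Cork or Madison) → not eligible.
Equipment Allowance — status temporary ✓ (not excluded); service 1514 days ≥ 6 months (≈180 days) ✓; site Tulsa ✗ (not Austin) → not eligible.
Dental Plan — status temporary ✗ (requires full-time) → not eligible.
Paid Family Leave — status temporary ✓ (not excluded); service 1514 days ≥ 18 months (≈540 days) ✓; 40 hrs/wk ≥ 32 ✓; dept Product ✗ → not eligible.
Health Savings Account — status temporary ✓; benefits waiver on file ✓; grade L5 ≥ L3 ✓; dept Product ✗ → not eligible.
Annual Bonus Plan — status temporary ✓; service 1514 days ≥ 24 months (≈720 days) ✓; grade L5 ≥ L2 ✓; site Tulsa ✗ (not Portland or Spokane) → not eligible.
Remote Work Stipend — status temporary ✓; benefits waiver on file ✓; grade L5 ≥ L5 ✓ → eligible.

Remote Work Stipend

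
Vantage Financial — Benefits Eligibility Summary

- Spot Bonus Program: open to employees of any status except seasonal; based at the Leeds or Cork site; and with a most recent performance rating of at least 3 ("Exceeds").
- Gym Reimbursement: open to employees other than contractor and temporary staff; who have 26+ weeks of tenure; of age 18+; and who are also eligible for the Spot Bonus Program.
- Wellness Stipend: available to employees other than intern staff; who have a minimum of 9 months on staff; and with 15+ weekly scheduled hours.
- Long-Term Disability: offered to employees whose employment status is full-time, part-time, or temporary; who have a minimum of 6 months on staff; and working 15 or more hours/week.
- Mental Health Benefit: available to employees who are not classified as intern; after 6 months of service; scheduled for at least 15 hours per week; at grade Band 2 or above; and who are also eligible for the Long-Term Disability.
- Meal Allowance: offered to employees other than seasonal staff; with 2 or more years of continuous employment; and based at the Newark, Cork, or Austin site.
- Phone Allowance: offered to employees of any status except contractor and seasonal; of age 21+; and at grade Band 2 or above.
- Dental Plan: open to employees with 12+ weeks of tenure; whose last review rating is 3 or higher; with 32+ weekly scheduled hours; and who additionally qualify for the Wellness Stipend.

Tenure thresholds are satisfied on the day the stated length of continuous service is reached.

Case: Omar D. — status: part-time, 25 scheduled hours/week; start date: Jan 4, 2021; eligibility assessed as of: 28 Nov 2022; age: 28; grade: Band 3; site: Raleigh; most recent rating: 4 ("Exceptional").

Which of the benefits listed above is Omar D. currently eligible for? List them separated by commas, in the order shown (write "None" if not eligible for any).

Service from Jan 4, 2021 to 28 Nov 2022: 693 days.
Spot Bonus Program — status part-time ✓ (not excluded); site Raleigh ✗ (not Leeds or Cork) → not eligible.
Gym Reimbursement — status part-time ✓ (not excluded); service 693 days ≥ 26 weeks (≈182 days) ✓; age 28 ≥ 18 ✓; not eligible for Spot Bonus Program ✗ → not eligible.
Wellness Stipend — status part-time ✓ (not excluded); service 693 days ≥ 9 months (≈270 days) ✓; 25 hrs/wk ≥ 15 ✓ → eligible.
Long-Term Disability — status part-time ✓; service 693 days ≥ 6 months (≈180 days) ✓; 25 hrs/wk ≥ 15 ✓ → eligible.
Mental Health Benefit — status part-time ✓ (not excluded); service 693 days ≥ 6 months (≈180 days) ✓; 25 hrs/wk ≥ 15 ✓; grade Band 3 ≥ Band 2 ✓; eligible for Long-Term Disability ✓ → eligible.
Meal Allowance — status part-time ✓ (not excluded); service 693 days < 2 years (≈730 days) ✗ → not eligible.
Phone Allowance — status part-time ✓ (not excluded); age 28 ≥ 21 ✓; grade Band 3 ≥ Band 2 ✓ → eligible.
Dental Plan — service 693 days ≥ 12 weeks (≈84 days) ✓; rating 4 ≥ 3 ✓; 25 hrs/wk < 32 ✗ → not eligible.

Wellness Stipend, Long-Term Disability, Mental Health Benefit, Phone Allowance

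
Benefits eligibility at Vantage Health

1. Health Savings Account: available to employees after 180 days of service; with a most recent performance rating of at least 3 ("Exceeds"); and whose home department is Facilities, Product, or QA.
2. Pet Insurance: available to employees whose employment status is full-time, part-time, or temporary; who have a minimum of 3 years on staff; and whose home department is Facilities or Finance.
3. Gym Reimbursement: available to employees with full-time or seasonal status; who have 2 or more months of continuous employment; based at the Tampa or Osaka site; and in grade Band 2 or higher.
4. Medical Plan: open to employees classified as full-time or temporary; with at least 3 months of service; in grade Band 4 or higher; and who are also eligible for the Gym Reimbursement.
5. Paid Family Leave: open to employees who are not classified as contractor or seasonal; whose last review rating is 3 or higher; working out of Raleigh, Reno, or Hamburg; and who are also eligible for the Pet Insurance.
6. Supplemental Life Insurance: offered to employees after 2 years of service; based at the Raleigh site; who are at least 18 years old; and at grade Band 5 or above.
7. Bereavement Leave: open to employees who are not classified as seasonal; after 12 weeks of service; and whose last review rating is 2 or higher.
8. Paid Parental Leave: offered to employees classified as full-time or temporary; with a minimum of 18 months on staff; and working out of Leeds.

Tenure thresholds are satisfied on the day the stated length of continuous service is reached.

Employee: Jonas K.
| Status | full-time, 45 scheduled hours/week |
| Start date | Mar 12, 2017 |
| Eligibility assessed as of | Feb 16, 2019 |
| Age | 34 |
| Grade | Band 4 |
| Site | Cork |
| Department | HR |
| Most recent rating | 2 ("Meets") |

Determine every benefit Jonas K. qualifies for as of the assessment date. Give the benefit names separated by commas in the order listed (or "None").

Bereavement Leave

Service from Mar 12, 2017 to Feb 16, 2019: 706 days.
Health Savings Account — service 706 days ≥ 180 days ✓; rating 2 < 3 ✗ → not eligible.
Pet Insurance — status full-time ✓; service 706 days < 3 years (≈1095 days) ✗ → not eligible.
Gym Reimbursement — status full-time ✓; service 706 days ≥ 2 months (≈60 days) ✓; site Cork ✗ (not Tampa or Osaka) → not eligible.
Medical Plan — status full-time ✓; service 706 days ≥ 3 months (≈90 days) ✓; grade Band 4 ≥ Band 4 ✓; not eligible for Gym Reimbursement ✗ → not eligible.
Paid Family Leave — status full-time ✓ (not excluded); rating 2 < 3 ✗ → not eligible.
Supplemental Life Insurance — service 706 days < 2 years (≈730 days) ✗ → not eligible.
Bereavement Leave — status full-time ✓ (not excluded); service 706 days ≥ 12 weeks (≈84 days) ✓; rating 2 ≥ 2 ✓ → eligible.
Paid Parental Leave — status full-time ✓; service 706 days ≥ 18 months (≈540 days) ✓; site Cork ✗ (not Leeds) → not eligible.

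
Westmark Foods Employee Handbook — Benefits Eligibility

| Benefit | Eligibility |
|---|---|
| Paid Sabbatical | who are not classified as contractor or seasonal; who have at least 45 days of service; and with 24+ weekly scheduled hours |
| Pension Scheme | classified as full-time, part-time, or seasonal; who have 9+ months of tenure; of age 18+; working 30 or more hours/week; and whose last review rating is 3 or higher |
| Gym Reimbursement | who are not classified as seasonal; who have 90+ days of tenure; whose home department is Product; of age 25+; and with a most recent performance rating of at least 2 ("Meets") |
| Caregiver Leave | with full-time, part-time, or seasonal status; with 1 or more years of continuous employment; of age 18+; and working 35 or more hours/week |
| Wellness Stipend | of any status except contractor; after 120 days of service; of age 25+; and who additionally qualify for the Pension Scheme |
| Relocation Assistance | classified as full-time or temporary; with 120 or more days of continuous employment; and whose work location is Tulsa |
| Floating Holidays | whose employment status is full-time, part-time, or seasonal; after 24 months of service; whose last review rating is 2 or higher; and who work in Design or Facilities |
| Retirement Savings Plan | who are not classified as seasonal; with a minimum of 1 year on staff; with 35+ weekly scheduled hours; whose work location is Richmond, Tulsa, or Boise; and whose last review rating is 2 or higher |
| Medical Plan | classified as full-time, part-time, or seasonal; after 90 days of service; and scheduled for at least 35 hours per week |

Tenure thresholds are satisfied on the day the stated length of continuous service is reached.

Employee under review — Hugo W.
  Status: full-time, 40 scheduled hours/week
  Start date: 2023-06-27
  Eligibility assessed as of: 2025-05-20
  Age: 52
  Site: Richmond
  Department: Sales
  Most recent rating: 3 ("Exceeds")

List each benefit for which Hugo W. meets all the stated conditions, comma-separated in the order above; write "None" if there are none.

Paid Sabbatical, Pension Scheme, Caregiver Leave, Wellness Stipend, Retirement Savings Plan, Medical Plan

Service from 2023-06-27 to 2025-05-20: 693 days.
Paid Sabbatical — status full-time ✓ (not excluded); service 693 days ≥ 45 days ✓; 40 hrs/wk ≥ 24 ✓ → eligible.
Pension Scheme — status full-time ✓; service 693 days ≥ 9 months (≈270 days) ✓; age 52 ≥ 18 ✓; 40 hrs/wk ≥ 30 ✓; rating 3 ≥ 3 ✓ → eligible.
Gym Reimbursement — status full-time ✓ (not excluded); service 693 days ≥ 90 days ✓; dept Sales ✗ → not eligible.
Caregiver Leave — status full-time ✓; service 693 days ≥ 1 year (≈365 days) ✓; age 52 ≥ 18 ✓; 40 hrs/wk ≥ 35 ✓ → eligible.
Wellness Stipend — status full-time ✓ (not excluded); service 693 days ≥ 120 days ✓; age 52 ≥ 25 ✓; eligible for Pension Scheme ✓ → eligible.
Relocation Assistance — status full-time ✓; service 693 days ≥ 120 days ✓; site Richmond ✗ (not Tulsa) → not eligible.
Floating Holidays — status full-time ✓; service 693 days < 24 months (≈720 days) ✗ → not eligible.
Retirement Savings Plan — status full-time ✓ (not excluded); service 693 days ≥ 1 year (≈365 days) ✓; 40 hrs/wk ≥ 35 ✓; site Richmond ✓; rating 3 ≥ 2 ✓ → eligible.
Medical Plan — status full-time ✓; service 693 days ≥ 90 days ✓; 40 hrs/wk ≥ 35 ✓ → eligible.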